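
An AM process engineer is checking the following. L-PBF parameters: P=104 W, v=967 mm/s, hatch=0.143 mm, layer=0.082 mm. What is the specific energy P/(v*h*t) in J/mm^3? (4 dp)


Build rate = 967 * 0.143 * 0.082 = 11.339042 mm^3/s
SE = 104 / 11.339042 = 9.1719 J/mm^3


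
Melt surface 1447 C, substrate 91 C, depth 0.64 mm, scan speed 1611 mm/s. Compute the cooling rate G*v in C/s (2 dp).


G = (1447-91)/0.64 = 2118.75 C/mm
CR = 2118.75 * 1611 = 3413306.25 C/s


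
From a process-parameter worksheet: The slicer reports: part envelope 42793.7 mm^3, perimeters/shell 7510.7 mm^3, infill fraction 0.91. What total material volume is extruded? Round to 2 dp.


V_infill = (42793.7 - 7510.7) * 0.91 = 32107.53
V_total = 7510.7 + 32107.53 = 39618.23 mm^3


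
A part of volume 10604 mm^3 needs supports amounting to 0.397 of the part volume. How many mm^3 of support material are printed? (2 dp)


V_support = 10604 * 0.397 = 4209.79 mm^3


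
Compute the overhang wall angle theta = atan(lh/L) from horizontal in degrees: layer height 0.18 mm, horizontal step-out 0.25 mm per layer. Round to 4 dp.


angle = atan(0.18/0.25) = 35.7539 degrees


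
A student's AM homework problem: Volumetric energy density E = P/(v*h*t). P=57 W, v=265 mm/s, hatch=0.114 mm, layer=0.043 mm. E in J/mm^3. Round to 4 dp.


E = 57 / (265*0.114*0.043) = 43.8789 J/mm^3


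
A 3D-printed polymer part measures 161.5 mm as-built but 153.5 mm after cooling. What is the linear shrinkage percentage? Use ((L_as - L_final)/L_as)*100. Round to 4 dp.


Shrinkage = ((161.5-153.5)/161.5)*100 = 4.9536 %


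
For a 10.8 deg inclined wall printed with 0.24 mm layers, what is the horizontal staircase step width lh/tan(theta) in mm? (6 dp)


step = 0.24 / tan(10.8) = 1.258124 mm


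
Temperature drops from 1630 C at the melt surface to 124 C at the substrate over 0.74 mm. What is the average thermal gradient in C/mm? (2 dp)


G = (1630-124)/0.74 = 2035.14 C/mm


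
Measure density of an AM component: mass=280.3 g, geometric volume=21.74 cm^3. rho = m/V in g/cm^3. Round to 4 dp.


rho = 280.3 / 21.74 = 12.8933 g/cm^3


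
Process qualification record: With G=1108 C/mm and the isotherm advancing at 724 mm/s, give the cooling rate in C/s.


CR = 1108 * 724 = 802192 C/s


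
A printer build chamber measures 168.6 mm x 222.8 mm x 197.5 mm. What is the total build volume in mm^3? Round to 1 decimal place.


V = 168.6 * 222.8 * 197.5 = 7418905.8 mm^3


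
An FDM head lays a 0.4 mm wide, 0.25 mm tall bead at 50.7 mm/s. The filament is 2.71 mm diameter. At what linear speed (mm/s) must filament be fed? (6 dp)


Q = 0.4 * 0.25 * 50.7 = 5.07 mm^3/s
A_fil = pi*(2.71/2)^2 = 5.76804265 mm^2
v_feed = 5.07 / 5.76804265 = 0.878981 mm/s


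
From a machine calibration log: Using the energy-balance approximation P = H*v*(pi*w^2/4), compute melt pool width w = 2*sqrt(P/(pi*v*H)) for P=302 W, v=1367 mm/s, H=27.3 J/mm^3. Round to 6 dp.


w = 2*sqrt(302/(pi*1367*27.3)) = 0.101506 mm


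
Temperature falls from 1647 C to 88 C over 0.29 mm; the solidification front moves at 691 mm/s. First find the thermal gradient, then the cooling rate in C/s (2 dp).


G = (1647-88)/0.29 = 5375.86206897 C/mm
CR = 5375.86206897 * 691 = 3714720.69 C/s


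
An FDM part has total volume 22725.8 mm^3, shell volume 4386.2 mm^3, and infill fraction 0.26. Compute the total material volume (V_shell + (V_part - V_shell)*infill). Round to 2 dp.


V_infill = (22725.8 - 4386.2) * 0.26 = 4768.3
V_total = 4386.2 + 4768.3 = 9154.5 mm^3


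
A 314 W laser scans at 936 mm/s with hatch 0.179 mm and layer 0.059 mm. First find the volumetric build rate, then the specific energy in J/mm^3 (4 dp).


Build rate = 936 * 0.179 * 0.059 = 9.885096 mm^3/s
SE = 314 / 9.885096 = 31.765 J/mm^3


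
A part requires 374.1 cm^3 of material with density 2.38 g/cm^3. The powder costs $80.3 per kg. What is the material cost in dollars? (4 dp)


Mass = 374.1*2.38/1000 = 0.890358 kg
Cost = 0.890358 * 80.3 = 71.4957 $


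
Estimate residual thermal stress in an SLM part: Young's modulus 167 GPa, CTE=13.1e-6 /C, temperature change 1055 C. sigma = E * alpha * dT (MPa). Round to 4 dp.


sigma = 167*1000 * 13.1e-6 * 1055 = 2308.0235 MPa


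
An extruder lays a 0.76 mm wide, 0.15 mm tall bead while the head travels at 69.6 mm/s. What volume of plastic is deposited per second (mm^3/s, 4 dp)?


Rate = 0.76 * 0.15 * 69.6 = 7.9344 mm^3/s


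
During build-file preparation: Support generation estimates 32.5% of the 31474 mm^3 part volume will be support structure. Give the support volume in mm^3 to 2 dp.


V_support = 31474 * 0.325 = 10229.05 mm^3


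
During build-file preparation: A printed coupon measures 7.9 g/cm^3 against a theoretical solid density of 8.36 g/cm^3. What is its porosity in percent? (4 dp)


Porosity = (1-7.9/8.36)*100 = 5.5024 %


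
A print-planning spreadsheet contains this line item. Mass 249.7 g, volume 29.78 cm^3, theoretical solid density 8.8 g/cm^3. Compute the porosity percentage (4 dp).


rho_part = 249.7 / 29.78 = 8.38482203 g/cm^3
Porosity = (1 - 8.38482203/8.8)*100 = 4.7179 %


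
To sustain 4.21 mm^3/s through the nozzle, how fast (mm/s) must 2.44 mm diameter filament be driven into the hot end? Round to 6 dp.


A = pi*(2.44/2)^2 = 4.675947
v = 4.21 / 4.675947 = 0.900352 mm/s


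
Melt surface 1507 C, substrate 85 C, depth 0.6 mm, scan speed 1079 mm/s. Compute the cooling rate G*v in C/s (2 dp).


G = (1507-85)/0.6 = 2370.0 C/mm
CR = 2370.0 * 1079 = 2557230.0 C/s


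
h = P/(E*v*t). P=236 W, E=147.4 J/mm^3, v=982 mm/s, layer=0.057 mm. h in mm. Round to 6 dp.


h = 236 / (147.4*982*0.057) = 0.028604 mm


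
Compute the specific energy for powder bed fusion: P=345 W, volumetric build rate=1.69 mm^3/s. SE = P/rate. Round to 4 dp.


SE = 345 / 1.69 = 204.142 J/mm^3


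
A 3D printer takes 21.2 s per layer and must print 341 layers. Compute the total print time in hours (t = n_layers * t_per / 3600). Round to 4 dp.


t = 341 * 21.2 / 3600 = 2.0081 hrs


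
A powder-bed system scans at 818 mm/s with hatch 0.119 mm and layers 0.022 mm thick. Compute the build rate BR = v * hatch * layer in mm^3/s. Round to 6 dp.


Rate = 818 * 0.119 * 0.022 = 2.141524 mm^3/s


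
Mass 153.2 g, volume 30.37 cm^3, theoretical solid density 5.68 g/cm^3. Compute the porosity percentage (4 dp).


rho_part = 153.2 / 30.37 = 5.04445176 g/cm^3
Porosity = (1 - 5.04445176/5.68)*100 = 11.1892 %


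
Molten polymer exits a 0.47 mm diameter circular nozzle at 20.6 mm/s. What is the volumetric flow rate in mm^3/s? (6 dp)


A = pi*(0.47/2)^2 = 0.17349445 mm^2
Q = 0.17349445 * 20.6 = 3.573986 mm^3/s


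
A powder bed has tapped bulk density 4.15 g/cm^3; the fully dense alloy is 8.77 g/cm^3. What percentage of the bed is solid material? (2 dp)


Packing = (4.15/8.77)*100 = 47.32 %


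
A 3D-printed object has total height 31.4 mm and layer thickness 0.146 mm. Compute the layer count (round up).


Layers = ceil(31.4/0.146) = 216


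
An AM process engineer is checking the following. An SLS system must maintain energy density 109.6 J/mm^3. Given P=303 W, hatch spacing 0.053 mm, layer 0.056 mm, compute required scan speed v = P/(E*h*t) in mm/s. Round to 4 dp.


v = 303 / (109.6*0.053*0.056) = 931.4685 mm/s


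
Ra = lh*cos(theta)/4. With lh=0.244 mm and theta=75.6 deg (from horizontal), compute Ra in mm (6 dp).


Ra = 0.244 * cos(75.6) / 4 = 0.01517 mm


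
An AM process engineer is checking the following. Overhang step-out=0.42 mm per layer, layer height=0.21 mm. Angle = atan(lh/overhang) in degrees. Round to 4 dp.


angle = atan(0.21/0.42) = 26.5651 degrees


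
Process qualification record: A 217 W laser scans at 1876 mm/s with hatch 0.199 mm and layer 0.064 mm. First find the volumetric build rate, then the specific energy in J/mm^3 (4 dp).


Build rate = 1876 * 0.199 * 0.064 = 23.892736 mm^3/s
SE = 217 / 23.892736 = 9.0823 J/mm^3


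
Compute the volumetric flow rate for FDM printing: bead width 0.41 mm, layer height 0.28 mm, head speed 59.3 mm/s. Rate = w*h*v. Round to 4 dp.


Rate = 0.41 * 0.28 * 59.3 = 6.8076 mm^3/s


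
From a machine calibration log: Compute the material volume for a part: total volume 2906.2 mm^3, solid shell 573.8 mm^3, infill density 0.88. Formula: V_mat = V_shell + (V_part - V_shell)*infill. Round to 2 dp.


V_infill = (2906.2 - 573.8) * 0.88 = 2052.51
V_total = 573.8 + 2052.51 = 2626.31 mm^3


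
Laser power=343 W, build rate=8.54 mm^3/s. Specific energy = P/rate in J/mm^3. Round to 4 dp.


SE = 343 / 8.54 = 40.1639 J/mm^3


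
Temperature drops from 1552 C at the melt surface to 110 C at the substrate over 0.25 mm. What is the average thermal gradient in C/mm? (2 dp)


G = (1552-110)/0.25 = 5768.0 C/mm


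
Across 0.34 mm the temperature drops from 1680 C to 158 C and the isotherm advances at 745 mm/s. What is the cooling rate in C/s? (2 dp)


G = (1680-158)/0.34 = 4476.47058824 C/mm
CR = 4476.47058824 * 745 = 3334970.59 C/s


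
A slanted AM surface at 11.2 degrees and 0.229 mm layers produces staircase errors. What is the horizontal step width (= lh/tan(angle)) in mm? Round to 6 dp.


step = 0.229 / tan(11.2) = 1.156535 mm


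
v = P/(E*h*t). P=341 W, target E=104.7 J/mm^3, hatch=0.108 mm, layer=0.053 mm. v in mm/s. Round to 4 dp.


v = 341 / (104.7*0.108*0.053) = 568.9945 mm/s


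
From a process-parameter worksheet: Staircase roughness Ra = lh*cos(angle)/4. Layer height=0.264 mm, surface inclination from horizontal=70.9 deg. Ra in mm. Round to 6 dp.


Ra = 0.264 * cos(70.9) / 4 = 0.021596 mm


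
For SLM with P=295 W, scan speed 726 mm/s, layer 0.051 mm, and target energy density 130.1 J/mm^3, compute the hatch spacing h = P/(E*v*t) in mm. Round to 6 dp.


h = 295 / (130.1*726*0.051) = 0.06124 mm


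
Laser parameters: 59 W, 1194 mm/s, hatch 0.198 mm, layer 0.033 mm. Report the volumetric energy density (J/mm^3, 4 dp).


E = 59 / (1194*0.198*0.033) = 7.5626 J/mm^3


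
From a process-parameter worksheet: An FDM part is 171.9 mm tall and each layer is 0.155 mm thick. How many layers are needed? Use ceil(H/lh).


Layers = ceil(171.9/0.155) = 1110


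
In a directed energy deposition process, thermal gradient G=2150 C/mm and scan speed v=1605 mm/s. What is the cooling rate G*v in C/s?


CR = 2150 * 1605 = 3450750 C/s


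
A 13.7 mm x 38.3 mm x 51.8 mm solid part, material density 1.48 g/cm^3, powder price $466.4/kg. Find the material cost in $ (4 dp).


V = 13.7 * 38.3 * 51.8 = 27179.978 mm^3 = 27.179978 cm^3
Mass = 27.179978 * 1.48 / 1000 = 0.04022637 kg
Cost = 0.04022637 * 466.4 = 18.7616 $


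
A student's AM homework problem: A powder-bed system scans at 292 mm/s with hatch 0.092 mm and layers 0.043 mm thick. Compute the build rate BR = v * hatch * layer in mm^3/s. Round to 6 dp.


Rate = 292 * 0.092 * 0.043 = 1.155152 mm^3/s


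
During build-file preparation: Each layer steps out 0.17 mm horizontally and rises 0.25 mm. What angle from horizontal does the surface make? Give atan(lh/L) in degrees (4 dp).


angle = atan(0.25/0.17) = 55.7843 degrees


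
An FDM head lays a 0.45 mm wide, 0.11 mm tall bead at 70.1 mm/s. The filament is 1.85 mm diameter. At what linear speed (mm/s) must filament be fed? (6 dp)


Q = 0.45 * 0.11 * 70.1 = 3.46995 mm^3/s
A_fil = pi*(1.85/2)^2 = 2.68802521 mm^2
v_feed = 3.46995 / 2.68802521 = 1.290892 mm/s


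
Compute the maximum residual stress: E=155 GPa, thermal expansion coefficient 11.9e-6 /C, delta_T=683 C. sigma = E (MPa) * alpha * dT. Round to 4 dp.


sigma = 155*1000 * 11.9e-6 * 683 = 1259.7935 MPa


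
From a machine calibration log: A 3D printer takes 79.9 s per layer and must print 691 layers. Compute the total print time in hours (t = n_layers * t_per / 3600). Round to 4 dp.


t = 691 * 79.9 / 3600 = 15.3364 hrs


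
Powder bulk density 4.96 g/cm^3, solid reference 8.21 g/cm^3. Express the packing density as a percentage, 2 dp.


Packing = (4.96/8.21)*100 = 60.41 %


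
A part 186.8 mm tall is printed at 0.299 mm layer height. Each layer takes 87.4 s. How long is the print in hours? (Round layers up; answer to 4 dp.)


Layers = ceil(186.8/0.299) = 625
t = 625 * 87.4 / 3600 = 15.1736 hrs


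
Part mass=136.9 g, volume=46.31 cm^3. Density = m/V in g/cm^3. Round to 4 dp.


rho = 136.9 / 46.31 = 2.9562 g/cm^3


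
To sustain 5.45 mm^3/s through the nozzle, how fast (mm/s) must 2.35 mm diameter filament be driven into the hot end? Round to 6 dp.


A = pi*(2.35/2)^2 = 4.337361
v = 5.45 / 4.337361 = 1.256524 mm/s


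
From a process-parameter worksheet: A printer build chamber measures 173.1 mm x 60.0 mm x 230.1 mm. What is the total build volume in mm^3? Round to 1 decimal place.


V = 173.1 * 60.0 * 230.1 = 2389818.6 mm^3


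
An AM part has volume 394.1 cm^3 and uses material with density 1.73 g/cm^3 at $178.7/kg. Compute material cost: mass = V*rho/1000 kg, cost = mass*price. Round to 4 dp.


Mass = 394.1*1.73/1000 = 0.681793 kg
Cost = 0.681793 * 178.7 = 121.8364 $


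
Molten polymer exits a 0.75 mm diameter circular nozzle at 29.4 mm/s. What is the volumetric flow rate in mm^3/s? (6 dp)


A = pi*(0.75/2)^2 = 0.44178647 mm^2
Q = 0.44178647 * 29.4 = 12.988522 mm^3/s


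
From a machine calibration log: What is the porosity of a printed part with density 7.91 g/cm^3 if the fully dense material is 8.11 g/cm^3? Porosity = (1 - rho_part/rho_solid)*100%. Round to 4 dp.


Porosity = (1-7.91/8.11)*100 = 2.4661 %


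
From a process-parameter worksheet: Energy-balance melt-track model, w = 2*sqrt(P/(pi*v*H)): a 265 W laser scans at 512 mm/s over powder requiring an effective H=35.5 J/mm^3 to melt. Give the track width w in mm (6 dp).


w = 2*sqrt(265/(pi*512*35.5)) = 0.136248 mm


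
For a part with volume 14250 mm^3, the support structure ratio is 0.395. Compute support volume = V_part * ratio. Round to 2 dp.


V_support = 14250 * 0.395 = 5628.75 mm^3


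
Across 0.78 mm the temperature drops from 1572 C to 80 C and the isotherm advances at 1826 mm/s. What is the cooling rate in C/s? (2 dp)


G = (1572-80)/0.78 = 1912.82051282 C/mm
CR = 1912.82051282 * 1826 = 3492810.26 C/s


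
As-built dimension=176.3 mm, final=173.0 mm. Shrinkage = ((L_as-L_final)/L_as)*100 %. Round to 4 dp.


Shrinkage = ((176.3-173.0)/176.3)*100 = 1.8718 %


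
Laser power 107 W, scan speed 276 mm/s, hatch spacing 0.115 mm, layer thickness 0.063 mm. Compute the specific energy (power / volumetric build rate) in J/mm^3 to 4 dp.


Build rate = 276 * 0.115 * 0.063 = 1.99962 mm^3/s
SE = 107 / 1.99962 = 53.5102 J/mm^3


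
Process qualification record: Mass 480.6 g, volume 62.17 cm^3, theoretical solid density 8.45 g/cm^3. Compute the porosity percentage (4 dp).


rho_part = 480.6 / 62.17 = 7.7304166 g/cm^3
Porosity = (1 - 7.7304166/8.45)*100 = 8.5158 %


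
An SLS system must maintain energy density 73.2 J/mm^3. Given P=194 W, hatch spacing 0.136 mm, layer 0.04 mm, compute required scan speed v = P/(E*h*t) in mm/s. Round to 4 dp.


v = 194 / (73.2*0.136*0.04) = 487.1826 mm/s


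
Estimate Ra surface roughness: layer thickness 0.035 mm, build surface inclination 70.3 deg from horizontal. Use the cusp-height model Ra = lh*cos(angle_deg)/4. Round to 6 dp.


Ra = 0.035 * cos(70.3) / 4 = 0.00295 mm


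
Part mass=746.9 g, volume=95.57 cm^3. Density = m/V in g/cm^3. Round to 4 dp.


rho = 746.9 / 95.57 = 7.8152 g/cm^3


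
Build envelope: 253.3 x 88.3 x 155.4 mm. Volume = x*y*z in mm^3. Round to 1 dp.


V = 253.3 * 88.3 * 155.4 = 3475737.0 mm^3


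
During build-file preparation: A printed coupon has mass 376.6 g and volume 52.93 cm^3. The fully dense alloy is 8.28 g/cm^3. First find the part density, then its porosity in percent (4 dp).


rho_part = 376.6 / 52.93 = 7.11505762 g/cm^3
Porosity = (1 - 7.11505762/8.28)*100 = 14.0694 %


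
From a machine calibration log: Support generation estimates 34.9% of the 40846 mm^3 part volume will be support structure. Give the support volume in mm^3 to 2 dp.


V_support = 40846 * 0.349 = 14255.25 mm^3


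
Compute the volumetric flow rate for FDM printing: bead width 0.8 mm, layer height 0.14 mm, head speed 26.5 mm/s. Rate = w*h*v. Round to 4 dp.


Rate = 0.8 * 0.14 * 26.5 = 2.968 mm^3/s


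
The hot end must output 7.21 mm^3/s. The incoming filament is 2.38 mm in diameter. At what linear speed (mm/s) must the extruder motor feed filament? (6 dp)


A = pi*(2.38/2)^2 = 4.448809
v = 7.21 / 4.448809 = 1.620658 mm/s


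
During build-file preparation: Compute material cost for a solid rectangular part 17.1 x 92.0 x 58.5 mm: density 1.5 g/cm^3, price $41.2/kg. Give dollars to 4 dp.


V = 17.1 * 92.0 * 58.5 = 92032.2 mm^3 = 92.0322 cm^3
Mass = 92.0322 * 1.5 / 1000 = 0.1380483 kg
Cost = 0.1380483 * 41.2 = 5.6876 $


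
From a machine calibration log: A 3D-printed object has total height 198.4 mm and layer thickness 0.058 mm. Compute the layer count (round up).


Layers = ceil(198.4/0.058) = 3421


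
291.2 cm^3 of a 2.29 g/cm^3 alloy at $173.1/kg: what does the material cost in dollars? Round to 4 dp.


Mass = 291.2*2.29/1000 = 0.666848 kg
Cost = 0.666848 * 173.1 = 115.4314 $


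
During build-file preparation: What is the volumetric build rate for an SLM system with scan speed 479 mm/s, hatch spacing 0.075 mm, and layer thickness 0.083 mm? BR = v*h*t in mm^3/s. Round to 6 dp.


Rate = 479 * 0.075 * 0.083 = 2.981775 mm^3/s


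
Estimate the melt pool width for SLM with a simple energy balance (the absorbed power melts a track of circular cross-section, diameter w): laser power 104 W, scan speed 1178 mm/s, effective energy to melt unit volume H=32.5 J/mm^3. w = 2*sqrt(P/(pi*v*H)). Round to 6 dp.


w = 2*sqrt(104/(pi*1178*32.5)) = 0.058811 mm


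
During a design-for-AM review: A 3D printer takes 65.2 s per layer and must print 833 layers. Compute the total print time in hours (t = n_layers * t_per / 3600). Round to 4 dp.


t = 833 * 65.2 / 3600 = 15.0866 hrs


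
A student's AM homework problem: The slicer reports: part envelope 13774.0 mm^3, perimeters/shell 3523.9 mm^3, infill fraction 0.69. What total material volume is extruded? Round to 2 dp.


V_infill = (13774.0 - 3523.9) * 0.69 = 7072.57
V_total = 3523.9 + 7072.57 = 10596.47 mm^3


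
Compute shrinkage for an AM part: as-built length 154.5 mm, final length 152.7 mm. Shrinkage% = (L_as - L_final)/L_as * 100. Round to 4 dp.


Shrinkage = ((154.5-152.7)/154.5)*100 = 1.165 %


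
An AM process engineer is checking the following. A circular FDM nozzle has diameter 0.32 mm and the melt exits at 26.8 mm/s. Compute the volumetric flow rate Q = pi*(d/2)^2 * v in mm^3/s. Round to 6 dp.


A = pi*(0.32/2)^2 = 0.08042477 mm^2
Q = 0.08042477 * 26.8 = 2.155384 mm^3/s


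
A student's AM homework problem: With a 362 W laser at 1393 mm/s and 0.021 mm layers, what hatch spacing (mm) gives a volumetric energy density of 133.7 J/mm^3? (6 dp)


h = 362 / (133.7*1393*0.021) = 0.092556 mm


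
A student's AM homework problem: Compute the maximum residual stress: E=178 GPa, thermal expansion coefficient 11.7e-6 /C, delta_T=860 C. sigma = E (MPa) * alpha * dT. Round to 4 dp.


sigma = 178*1000 * 11.7e-6 * 860 = 1791.036 MPa


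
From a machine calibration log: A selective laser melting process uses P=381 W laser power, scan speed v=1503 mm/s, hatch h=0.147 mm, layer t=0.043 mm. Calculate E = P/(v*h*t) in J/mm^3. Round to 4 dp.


E = 381 / (1503*0.147*0.043) = 40.1033 J/mm^3


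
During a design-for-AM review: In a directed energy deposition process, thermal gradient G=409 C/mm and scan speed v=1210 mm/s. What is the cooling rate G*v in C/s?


CR = 409 * 1210 = 494890 C/s


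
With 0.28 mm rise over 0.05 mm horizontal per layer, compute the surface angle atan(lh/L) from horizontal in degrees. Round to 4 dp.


angle = atan(0.28/0.05) = 79.8753 degrees


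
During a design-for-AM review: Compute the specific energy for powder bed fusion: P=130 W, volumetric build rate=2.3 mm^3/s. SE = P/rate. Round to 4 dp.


SE = 130 / 2.3 = 56.5217 J/mm^3


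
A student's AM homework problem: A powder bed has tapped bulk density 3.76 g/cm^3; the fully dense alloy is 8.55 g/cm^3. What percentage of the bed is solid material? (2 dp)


Packing = (3.76/8.55)*100 = 43.98 %


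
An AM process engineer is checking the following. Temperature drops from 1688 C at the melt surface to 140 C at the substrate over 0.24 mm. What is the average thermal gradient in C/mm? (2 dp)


G = (1688-140)/0.24 = 6450.0 C/mm


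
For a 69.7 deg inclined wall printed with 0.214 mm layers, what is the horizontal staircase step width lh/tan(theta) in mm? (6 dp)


step = 0.214 / tan(69.7) = 0.079161 mm


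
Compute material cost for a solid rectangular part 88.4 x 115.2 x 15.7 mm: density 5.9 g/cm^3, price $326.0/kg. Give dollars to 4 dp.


V = 88.4 * 115.2 * 15.7 = 159883.776 mm^3 = 159.883776 cm^3
Mass = 159.883776 * 5.9 / 1000 = 0.94331428 kg
Cost = 0.94331428 * 326.0 = 307.5205 $


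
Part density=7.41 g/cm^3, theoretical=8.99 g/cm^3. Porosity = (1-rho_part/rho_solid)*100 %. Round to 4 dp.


Porosity = (1-7.41/8.99)*100 = 17.5751 %


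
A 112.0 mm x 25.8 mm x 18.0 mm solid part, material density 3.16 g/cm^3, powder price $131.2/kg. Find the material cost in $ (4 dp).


V = 112.0 * 25.8 * 18.0 = 52012.8 mm^3 = 52.0128 cm^3
Mass = 52.0128 * 3.16 / 1000 = 0.16436045 kg
Cost = 0.16436045 * 131.2 = 21.5641 $


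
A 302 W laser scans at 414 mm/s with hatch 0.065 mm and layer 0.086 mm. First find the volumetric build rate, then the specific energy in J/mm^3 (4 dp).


Build rate = 414 * 0.065 * 0.086 = 2.31426 mm^3/s
SE = 302 / 2.31426 = 130.4953 J/mm^3


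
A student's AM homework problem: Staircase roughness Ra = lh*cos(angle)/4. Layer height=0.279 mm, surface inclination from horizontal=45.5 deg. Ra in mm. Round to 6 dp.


Ra = 0.279 * cos(45.5) / 4 = 0.048888 mm


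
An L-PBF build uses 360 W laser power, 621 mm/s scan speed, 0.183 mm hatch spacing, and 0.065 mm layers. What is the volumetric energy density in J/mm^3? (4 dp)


E = 360 / (621*0.183*0.065) = 48.7356 J/mm^3


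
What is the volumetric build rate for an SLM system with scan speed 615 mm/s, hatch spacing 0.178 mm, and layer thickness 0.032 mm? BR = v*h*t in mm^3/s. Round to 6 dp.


Rate = 615 * 0.178 * 0.032 = 3.50304 mm^3/s


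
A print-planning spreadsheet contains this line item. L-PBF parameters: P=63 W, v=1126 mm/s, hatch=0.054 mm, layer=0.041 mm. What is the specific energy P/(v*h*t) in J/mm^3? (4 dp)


Build rate = 1126 * 0.054 * 0.041 = 2.492964 mm^3/s
SE = 63 / 2.492964 = 25.2711 J/mm^3


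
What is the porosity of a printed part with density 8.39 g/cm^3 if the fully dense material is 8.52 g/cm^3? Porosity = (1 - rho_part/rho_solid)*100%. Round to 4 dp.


Porosity = (1-8.39/8.52)*100 = 1.5258 %


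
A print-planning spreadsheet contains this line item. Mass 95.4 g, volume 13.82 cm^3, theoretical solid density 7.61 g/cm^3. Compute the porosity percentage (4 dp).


rho_part = 95.4 / 13.82 = 6.90303907 g/cm^3
Porosity = (1 - 6.90303907/7.61)*100 = 9.2899 %


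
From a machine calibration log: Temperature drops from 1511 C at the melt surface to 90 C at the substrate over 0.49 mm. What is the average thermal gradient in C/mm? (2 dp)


G = (1511-90)/0.49 = 2900.0 C/mm


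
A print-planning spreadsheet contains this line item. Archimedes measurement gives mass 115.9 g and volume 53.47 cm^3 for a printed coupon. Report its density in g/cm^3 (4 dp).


rho = 115.9 / 53.47 = 2.1676 g/cm^3


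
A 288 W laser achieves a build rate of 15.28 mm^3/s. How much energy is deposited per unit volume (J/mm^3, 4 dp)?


SE = 288 / 15.28 = 18.8482 J/mm^3


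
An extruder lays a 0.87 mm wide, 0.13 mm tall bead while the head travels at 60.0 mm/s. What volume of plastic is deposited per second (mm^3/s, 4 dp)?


Rate = 0.87 * 0.13 * 60.0 = 6.786 mm^3/s


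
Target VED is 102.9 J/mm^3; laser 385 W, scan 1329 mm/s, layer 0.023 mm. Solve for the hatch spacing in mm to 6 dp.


h = 385 / (102.9*1329*0.023) = 0.122403 mm


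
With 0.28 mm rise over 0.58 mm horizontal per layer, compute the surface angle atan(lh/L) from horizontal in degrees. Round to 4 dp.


angle = atan(0.28/0.58) = 25.7693 degrees


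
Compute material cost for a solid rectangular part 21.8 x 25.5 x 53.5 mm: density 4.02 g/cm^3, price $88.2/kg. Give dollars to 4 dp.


V = 21.8 * 25.5 * 53.5 = 29740.65 mm^3 = 29.74065 cm^3
Mass = 29.74065 * 4.02 / 1000 = 0.11955741 kg
Cost = 0.11955741 * 88.2 = 10.545 $


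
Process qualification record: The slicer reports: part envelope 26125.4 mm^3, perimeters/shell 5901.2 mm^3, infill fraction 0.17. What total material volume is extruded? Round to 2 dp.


V_infill = (26125.4 - 5901.2) * 0.17 = 3438.11
V_total = 5901.2 + 3438.11 = 9339.31 mm^3


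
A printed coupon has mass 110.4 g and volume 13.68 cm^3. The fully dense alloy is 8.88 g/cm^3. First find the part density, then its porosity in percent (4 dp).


rho_part = 110.4 / 13.68 = 8.07017544 g/cm^3
Porosity = (1 - 8.07017544/8.88)*100 = 9.1196 %


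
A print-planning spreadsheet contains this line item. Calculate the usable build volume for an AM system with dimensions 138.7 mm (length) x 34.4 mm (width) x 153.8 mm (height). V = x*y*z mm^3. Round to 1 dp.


V = 138.7 * 34.4 * 153.8 = 733822.9 mm^3


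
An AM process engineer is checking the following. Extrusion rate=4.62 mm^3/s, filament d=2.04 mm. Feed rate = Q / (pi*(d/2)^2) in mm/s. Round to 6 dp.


A = pi*(2.04/2)^2 = 3.268513
v = 4.62 / 3.268513 = 1.413487 mm/s


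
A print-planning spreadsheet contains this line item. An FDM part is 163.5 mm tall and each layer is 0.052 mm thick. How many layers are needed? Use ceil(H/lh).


Layers = ceil(163.5/0.052) = 3145


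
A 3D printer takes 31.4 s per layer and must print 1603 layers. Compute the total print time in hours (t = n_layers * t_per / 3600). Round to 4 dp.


t = 1603 * 31.4 / 3600 = 13.9817 hrs


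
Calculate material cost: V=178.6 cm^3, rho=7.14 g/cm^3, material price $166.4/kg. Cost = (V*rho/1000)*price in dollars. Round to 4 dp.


Mass = 178.6*7.14/1000 = 1.275204 kg
Cost = 1.275204 * 166.4 = 212.1939 $


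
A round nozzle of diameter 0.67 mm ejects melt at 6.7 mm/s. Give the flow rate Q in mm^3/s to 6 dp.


A = pi*(0.67/2)^2 = 0.35256524 mm^2
Q = 0.35256524 * 6.7 = 2.362187 mm^3/s


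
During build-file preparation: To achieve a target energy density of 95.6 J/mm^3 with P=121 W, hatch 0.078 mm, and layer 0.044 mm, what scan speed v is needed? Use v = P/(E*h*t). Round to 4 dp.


v = 121 / (95.6*0.078*0.044) = 368.7909 mm/s


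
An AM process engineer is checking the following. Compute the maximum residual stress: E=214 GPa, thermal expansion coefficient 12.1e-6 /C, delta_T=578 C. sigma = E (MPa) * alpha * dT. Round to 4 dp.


sigma = 214*1000 * 12.1e-6 * 578 = 1496.6732 MPa


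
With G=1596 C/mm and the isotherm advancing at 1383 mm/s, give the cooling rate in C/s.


CR = 1596 * 1383 = 2207268 C/s


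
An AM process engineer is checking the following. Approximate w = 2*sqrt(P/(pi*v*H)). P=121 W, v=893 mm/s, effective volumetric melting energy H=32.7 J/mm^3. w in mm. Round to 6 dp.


w = 2*sqrt(121/(pi*893*32.7)) = 0.072635 mm


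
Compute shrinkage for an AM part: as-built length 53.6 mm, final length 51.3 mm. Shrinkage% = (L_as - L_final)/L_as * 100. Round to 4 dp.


Shrinkage = ((53.6-51.3)/53.6)*100 = 4.291 %


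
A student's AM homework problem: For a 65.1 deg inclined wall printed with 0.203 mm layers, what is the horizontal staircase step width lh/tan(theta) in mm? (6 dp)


step = 0.203 / tan(65.1) = 0.094229 mm


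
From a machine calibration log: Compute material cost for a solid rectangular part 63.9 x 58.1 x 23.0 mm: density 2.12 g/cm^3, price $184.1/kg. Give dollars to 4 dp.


V = 63.9 * 58.1 * 23.0 = 85389.57 mm^3 = 85.38957 cm^3
Mass = 85.38957 * 2.12 / 1000 = 0.18102589 kg
Cost = 0.18102589 * 184.1 = 33.3269 $


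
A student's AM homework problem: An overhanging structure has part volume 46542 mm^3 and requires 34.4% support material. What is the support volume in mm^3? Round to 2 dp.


V_support = 46542 * 0.344 = 16010.45 mm^3


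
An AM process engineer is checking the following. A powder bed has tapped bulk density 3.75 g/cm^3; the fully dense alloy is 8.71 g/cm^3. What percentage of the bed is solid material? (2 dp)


Packing = (3.75/8.71)*100 = 43.05 %


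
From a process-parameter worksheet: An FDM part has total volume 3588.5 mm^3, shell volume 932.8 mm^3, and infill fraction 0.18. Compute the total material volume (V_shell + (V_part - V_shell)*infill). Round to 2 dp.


V_infill = (3588.5 - 932.8) * 0.18 = 478.03
V_total = 932.8 + 478.03 = 1410.83 mm^3


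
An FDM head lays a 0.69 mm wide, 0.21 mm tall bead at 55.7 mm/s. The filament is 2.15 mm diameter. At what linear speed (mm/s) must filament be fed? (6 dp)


Q = 0.69 * 0.21 * 55.7 = 8.07093 mm^3/s
A_fil = pi*(2.15/2)^2 = 3.63050301 mm^2
v_feed = 8.07093 / 3.63050301 = 2.223089 mm/s


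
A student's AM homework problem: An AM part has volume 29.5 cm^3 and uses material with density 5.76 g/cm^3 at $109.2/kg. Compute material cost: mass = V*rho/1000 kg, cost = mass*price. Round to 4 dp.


Mass = 29.5*5.76/1000 = 0.16992 kg
Cost = 0.16992 * 109.2 = 18.5553 $


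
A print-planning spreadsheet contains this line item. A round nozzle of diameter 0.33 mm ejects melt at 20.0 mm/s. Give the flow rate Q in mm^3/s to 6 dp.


A = pi*(0.33/2)^2 = 0.08552986 mm^2
Q = 0.08552986 * 20.0 = 1.710597 mm^3/s


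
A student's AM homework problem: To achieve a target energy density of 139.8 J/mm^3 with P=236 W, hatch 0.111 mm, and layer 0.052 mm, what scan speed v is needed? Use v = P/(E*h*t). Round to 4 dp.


v = 236 / (139.8*0.111*0.052) = 292.4681 mm/s


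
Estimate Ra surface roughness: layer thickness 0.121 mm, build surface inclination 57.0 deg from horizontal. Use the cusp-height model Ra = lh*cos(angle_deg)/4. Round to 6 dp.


Ra = 0.121 * cos(57.0) / 4 = 0.016475 mm


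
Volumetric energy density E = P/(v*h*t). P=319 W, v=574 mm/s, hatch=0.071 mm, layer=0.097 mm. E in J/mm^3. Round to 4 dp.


E = 319 / (574*0.071*0.097) = 80.6954 J/mm^3


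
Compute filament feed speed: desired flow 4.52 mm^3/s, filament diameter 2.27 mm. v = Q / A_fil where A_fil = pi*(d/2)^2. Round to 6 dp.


A = pi*(2.27/2)^2 = 4.047078
v = 4.52 / 4.047078 = 1.116855 mm/s


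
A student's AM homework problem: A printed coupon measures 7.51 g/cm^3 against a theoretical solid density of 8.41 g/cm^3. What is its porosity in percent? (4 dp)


Porosity = (1-7.51/8.41)*100 = 10.7015 %


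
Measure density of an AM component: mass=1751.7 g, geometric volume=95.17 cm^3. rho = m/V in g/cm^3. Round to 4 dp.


rho = 1751.7 / 95.17 = 18.406 g/cm^3


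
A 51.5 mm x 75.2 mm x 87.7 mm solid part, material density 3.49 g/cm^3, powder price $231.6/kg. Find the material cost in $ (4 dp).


V = 51.5 * 75.2 * 87.7 = 339644.56 mm^3 = 339.64456 cm^3
Mass = 339.64456 * 3.49 / 1000 = 1.18535951 kg
Cost = 1.18535951 * 231.6 = 274.5293 $


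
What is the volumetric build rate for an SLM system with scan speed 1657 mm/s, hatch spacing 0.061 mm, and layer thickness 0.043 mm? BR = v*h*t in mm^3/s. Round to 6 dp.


Rate = 1657 * 0.061 * 0.043 = 4.346311 mm^3/s


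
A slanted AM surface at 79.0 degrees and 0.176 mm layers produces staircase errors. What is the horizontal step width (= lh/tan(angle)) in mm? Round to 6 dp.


step = 0.176 / tan(79.0) = 0.034211 mm


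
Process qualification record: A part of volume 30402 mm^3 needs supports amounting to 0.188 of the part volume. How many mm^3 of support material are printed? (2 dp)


V_support = 30402 * 0.188 = 5715.58 mm^3


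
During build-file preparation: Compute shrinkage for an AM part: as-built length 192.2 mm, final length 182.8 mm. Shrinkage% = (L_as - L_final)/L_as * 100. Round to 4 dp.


Shrinkage = ((192.2-182.8)/192.2)*100 = 4.8907 %


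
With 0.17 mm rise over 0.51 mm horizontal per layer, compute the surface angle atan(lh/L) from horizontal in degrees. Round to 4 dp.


angle = atan(0.17/0.51) = 18.4349 degrees


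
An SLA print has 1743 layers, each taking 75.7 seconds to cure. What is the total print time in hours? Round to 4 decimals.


t = 1743 * 75.7 / 3600 = 36.6514 hrs


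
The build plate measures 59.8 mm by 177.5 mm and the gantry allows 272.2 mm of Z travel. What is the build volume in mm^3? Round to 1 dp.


V = 59.8 * 177.5 * 272.2 = 2889266.9 mm^3


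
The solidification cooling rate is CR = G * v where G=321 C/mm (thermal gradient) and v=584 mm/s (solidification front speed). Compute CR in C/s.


CR = 321 * 584 = 187464 C/s


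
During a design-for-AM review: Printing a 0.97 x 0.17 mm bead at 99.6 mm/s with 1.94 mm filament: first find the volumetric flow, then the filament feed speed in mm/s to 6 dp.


Q = 0.97 * 0.17 * 99.6 = 16.42404 mm^3/s
A_fil = pi*(1.94/2)^2 = 2.95592453 mm^2
v_feed = 16.42404 / 2.95592453 = 5.556312 mm/s


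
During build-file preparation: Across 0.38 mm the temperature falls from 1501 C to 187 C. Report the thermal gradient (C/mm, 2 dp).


G = (1501-187)/0.38 = 3457.89 C/mm


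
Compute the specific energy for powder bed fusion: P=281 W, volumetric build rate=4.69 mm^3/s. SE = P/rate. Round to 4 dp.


SE = 281 / 4.69 = 59.9147 J/mm^3


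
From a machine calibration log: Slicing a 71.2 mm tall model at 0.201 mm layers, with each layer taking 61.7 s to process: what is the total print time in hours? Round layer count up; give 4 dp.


Layers = ceil(71.2/0.201) = 355
t = 355 * 61.7 / 3600 = 6.0843 hrs


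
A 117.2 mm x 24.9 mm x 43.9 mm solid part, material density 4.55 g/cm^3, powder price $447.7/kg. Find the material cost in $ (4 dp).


V = 117.2 * 24.9 * 43.9 = 128112.492 mm^3 = 128.112492 cm^3
Mass = 128.112492 * 4.55 / 1000 = 0.58291184 kg
Cost = 0.58291184 * 447.7 = 260.9696 $


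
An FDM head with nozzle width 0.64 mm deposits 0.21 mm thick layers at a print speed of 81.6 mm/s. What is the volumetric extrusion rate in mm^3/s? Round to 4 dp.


Rate = 0.64 * 0.21 * 81.6 = 10.967 mm^3/s


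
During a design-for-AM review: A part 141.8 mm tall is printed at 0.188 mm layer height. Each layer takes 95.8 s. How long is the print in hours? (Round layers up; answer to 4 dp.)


Layers = ceil(141.8/0.188) = 755
t = 755 * 95.8 / 3600 = 20.0914 hrs


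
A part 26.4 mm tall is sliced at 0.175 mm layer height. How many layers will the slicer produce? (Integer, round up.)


Layers = ceil(26.4/0.175) = 151


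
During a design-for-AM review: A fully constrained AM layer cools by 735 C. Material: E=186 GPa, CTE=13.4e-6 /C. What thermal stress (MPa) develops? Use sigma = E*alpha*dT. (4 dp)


sigma = 186*1000 * 13.4e-6 * 735 = 1831.914 MPa


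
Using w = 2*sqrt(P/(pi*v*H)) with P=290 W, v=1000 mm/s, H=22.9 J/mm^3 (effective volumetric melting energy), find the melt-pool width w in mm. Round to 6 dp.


w = 2*sqrt(290/(pi*1000*22.9)) = 0.12698 mm


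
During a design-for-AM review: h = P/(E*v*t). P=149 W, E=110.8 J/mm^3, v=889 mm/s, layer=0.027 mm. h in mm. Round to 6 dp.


h = 149 / (110.8*889*0.027) = 0.056025 mm


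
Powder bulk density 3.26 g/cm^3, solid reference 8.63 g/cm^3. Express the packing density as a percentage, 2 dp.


Packing = (3.26/8.63)*100 = 37.78 %


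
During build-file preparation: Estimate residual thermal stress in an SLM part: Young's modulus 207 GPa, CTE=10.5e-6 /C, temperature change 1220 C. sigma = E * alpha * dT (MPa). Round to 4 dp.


sigma = 207*1000 * 10.5e-6 * 1220 = 2651.67 MPa


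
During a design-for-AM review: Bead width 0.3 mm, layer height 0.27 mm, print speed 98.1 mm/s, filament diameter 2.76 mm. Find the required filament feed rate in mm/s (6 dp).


Q = 0.3 * 0.27 * 98.1 = 7.9461 mm^3/s
A_fil = pi*(2.76/2)^2 = 5.98284905 mm^2
v_feed = 7.9461 / 5.98284905 = 1.328146 mm/s


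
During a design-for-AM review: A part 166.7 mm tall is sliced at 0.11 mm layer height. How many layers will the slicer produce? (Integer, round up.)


Layers = ceil(166.7/0.11) = 1516


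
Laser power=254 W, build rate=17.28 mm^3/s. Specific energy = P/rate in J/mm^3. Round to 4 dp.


SE = 254 / 17.28 = 14.6991 J/mm^3


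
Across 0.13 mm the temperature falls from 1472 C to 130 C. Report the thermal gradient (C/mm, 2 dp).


G = (1472-130)/0.13 = 10323.08 C/mm


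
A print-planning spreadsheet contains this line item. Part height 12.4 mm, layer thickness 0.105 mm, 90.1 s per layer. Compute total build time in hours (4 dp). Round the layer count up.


Layers = ceil(12.4/0.105) = 119
t = 119 * 90.1 / 3600 = 2.9783 hrs


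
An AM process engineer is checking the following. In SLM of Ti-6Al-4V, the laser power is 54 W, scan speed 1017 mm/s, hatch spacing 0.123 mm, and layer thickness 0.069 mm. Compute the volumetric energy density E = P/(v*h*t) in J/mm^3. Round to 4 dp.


E = 54 / (1017*0.123*0.069) = 6.2563 J/mm^3


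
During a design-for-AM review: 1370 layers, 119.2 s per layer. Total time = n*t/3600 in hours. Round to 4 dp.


t = 1370 * 119.2 / 3600 = 45.3622 hrs


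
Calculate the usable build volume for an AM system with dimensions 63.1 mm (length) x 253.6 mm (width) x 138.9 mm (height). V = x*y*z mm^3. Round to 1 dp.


V = 63.1 * 253.6 * 138.9 = 2222700.0 mm^3


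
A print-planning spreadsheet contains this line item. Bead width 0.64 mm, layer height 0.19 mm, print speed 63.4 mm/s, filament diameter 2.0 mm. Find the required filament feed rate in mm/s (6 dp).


Q = 0.64 * 0.19 * 63.4 = 7.70944 mm^3/s
A_fil = pi*(2.0/2)^2 = 3.14159265 mm^2
v_feed = 7.70944 / 3.14159265 = 2.453991 mm/s


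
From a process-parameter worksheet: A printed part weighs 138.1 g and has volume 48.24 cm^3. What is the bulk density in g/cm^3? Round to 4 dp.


rho = 138.1 / 48.24 = 2.8628 g/cm^3


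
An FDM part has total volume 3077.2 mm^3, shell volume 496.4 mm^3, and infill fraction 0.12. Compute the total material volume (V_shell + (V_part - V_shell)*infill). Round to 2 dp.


V_infill = (3077.2 - 496.4) * 0.12 = 309.7
V_total = 496.4 + 309.7 = 806.1 mm^3


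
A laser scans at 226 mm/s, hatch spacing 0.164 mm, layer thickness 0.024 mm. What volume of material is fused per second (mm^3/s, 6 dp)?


Rate = 226 * 0.164 * 0.024 = 0.889536 mm^3/s


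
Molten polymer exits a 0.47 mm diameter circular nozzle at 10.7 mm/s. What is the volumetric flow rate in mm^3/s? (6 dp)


A = pi*(0.47/2)^2 = 0.17349445 mm^2
Q = 0.17349445 * 10.7 = 1.856391 mm^3/s


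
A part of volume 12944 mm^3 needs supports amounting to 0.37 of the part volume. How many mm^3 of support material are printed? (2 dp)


V_support = 12944 * 0.37 = 4789.28 mm^3


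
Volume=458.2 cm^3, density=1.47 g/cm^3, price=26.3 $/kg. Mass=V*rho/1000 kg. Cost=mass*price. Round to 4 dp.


Mass = 458.2*1.47/1000 = 0.673554 kg
Cost = 0.673554 * 26.3 = 17.7145 $


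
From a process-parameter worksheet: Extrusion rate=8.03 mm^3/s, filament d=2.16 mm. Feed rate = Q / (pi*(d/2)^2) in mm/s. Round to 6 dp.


A = pi*(2.16/2)^2 = 3.664354
v = 8.03 / 3.664354 = 2.191382 mm/s


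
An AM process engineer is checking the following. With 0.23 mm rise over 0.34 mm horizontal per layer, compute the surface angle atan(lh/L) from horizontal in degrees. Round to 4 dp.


angle = atan(0.23/0.34) = 34.0772 degrees
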